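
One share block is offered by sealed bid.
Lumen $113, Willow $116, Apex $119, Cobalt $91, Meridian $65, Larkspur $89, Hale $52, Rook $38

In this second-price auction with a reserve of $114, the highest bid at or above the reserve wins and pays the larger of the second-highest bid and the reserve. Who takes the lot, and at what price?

Bids ranked: 119 (Apex) > 116 (Willow) > 113 (Lumen) > 91 (Cobalt) > 89 (Larkspur) > 65 (Meridian) > …
Highest eligible bid: Apex at $119.
max(second-highest $116, reserve $114) = $116; the reserve does not bind.

Apex pays $116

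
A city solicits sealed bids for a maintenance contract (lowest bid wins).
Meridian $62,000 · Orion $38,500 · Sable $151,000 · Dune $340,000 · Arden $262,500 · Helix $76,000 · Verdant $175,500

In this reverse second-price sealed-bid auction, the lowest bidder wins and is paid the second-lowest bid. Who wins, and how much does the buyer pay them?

Orion is paid $62,000

Reverse second-price sealed-bid auction: the lowest bidder wins and is paid the second-lowest bid.
Sorting bids: 38,500 (Orion) < 62,000 (Meridian) < 76,000 (Helix) < 151,000 (Sable) < 175,500 (Verdant) < 262,500 (Arden) < …
Second-price: Orion is paid Meridian's bid of $62,000.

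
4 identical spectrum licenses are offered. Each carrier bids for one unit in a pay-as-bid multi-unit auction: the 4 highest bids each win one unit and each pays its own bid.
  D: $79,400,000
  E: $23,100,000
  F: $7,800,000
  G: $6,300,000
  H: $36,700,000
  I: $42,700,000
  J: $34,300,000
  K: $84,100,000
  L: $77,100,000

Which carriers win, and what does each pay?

K $84,100,000, D $79,400,000, L $77,100,000, I $42,700,000

Sorting: 84,100,000 (K), 79,400,000 (D), 77,100,000 (L), 42,700,000 (I), 36,700,000 (H), 34,300,000 (J), …
Winners (4 units): K, D, L, I.
Each winner pays its own bid: K $84,100,000, D $79,400,000, L $77,100,000, I $42,700,000.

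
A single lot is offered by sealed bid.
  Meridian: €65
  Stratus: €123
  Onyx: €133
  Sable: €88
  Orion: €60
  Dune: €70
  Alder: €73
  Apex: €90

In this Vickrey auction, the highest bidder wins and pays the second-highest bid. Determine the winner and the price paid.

Rule: the highest bidder wins and pays the second-highest bid.
Sorting bids: 133 (Onyx) > 123 (Stratus) > 90 (Apex) > 88 (Sable) > 73 (Alder) > 70 (Dune) > …
Second-price: Onyx pays Stratus's bid of €123.

Onyx pays €123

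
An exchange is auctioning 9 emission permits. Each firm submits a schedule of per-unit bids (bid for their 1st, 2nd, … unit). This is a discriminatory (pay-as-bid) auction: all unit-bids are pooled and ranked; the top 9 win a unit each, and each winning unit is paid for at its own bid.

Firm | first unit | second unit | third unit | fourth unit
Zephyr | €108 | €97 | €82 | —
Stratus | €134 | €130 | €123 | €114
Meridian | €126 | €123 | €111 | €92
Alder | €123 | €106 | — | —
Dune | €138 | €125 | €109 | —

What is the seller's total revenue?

All unit-bids, highest first — top 9: 138 (Dune-1), 134 (Stratus-1), 130 (Stratus-2), 126 (Meridian-1), 125 (Dune-2), 123 (Stratus-3), 123 (Meridian-2), 123 (Alder-1), 114 (Stratus-4)
Next rejected bid: €111 (not a price — pay-as-bid).
Each winning unit pays its own bid.
Revenue = 138 + 134 + 130 + 126 + 125 + 123 + 123 + 123 + 114 = €1,136.

Total revenue: €1,136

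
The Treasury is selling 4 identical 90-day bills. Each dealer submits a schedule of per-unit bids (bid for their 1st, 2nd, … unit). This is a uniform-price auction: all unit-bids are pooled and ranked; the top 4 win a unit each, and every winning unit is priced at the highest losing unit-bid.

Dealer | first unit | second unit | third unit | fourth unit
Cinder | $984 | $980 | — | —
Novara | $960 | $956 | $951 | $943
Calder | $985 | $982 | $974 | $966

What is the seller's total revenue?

Merging the schedules and taking the best 4: 985 (Calder-1), 984 (Cinder-1), 982 (Calder-2), 980 (Cinder-2)
The (k+1)-th unit-bid is $974.
Allocation: Calder 2, Cinder 2. Every unit priced at $974.
Revenue = 4 × 974 = $3,896.

Total revenue: $3,896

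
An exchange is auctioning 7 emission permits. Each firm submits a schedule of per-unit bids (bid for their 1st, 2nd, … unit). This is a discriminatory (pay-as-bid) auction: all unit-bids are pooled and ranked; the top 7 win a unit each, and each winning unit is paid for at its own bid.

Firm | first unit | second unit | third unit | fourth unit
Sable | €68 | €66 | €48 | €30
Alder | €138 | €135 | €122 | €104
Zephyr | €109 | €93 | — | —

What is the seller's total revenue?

Total revenue: €769

Merging the schedules and taking the best 7: 138 (Alder-1), 135 (Alder-2), 122 (Alder-3), 109 (Zephyr-1), 104 (Alder-4), 93 (Zephyr-2), 68 (Sable-1)
Next rejected bid: €66 (not a price — pay-as-bid).
Each winning unit pays its own bid.
Revenue = 138 + 135 + 122 + 109 + 104 + 93 + 68 = €769.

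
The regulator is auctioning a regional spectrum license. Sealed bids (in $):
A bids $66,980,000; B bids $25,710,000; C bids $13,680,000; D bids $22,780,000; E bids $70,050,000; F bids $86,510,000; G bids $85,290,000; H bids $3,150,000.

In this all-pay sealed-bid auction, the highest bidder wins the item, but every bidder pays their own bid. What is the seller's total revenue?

Total revenue: $374,150,000

Bids ranked: 86,510,000 (F) > 85,290,000 (G) > 70,050,000 (E) > 66,980,000 (A) > 25,710,000 (B) > 22,780,000 (D) > …
Every bidder forfeits their bid regardless of winning.
Revenue = 66,980,000 + 25,710,000 + 13,680,000 + 22,780,000 + 70,050,000 + 86,510,000 + 85,290,000 + 3,150,000 = $374,150,000.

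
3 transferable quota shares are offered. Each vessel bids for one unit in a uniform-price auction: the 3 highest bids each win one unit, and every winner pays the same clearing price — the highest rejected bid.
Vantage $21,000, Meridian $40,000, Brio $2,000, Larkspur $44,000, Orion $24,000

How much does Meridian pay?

Meridian pays $21,000

Bids ranked high→low: 44,000 (Larkspur), 40,000 (Meridian), 24,000 (Orion), 21,000 (Vantage), 2,000 (Brio)
Top 3: Larkspur, Meridian, Orion.
First losing bid is Vantage's $21,000, which sets the uniform price.
Meridian wins → pays $21,000.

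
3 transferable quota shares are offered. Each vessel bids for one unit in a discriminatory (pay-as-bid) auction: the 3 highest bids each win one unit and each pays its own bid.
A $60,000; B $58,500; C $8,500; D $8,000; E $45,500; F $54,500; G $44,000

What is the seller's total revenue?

Total revenue: $173,000

Bids ranked high→low: 60,000 (A), 58,500 (B), 54,500 (F), 45,500 (E), 44,000 (G), …
Top 3: A, B, F.
Total revenue = 60,000 + 58,500 + 54,500 = $173,000.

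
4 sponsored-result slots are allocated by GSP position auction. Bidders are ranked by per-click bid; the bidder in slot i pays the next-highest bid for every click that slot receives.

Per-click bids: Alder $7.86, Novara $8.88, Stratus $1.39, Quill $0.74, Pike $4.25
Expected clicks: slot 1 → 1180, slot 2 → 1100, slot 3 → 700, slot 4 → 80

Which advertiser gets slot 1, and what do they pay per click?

Novara; $7.86 per click

Ranked by bid: $8.88 (Novara) > $7.86 (Alder) > $4.25 (Pike) > $1.39 (Stratus) > $0.74 (Quill)
Slot 1 goes to the first-ranked bidder, Novara, who pays the next bid down: $7.86/click.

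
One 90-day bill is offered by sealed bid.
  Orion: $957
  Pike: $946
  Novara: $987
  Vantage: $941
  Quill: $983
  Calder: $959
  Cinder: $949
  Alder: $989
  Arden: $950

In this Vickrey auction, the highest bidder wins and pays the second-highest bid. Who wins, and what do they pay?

Sorting bids: 989 (Alder) > 987 (Novara) > 983 (Quill) > 959 (Calder) > 957 (Orion) > 950 (Arden) > …
Alder wins with the highest bid; price is set by the runner-up at $987.

Alder pays $987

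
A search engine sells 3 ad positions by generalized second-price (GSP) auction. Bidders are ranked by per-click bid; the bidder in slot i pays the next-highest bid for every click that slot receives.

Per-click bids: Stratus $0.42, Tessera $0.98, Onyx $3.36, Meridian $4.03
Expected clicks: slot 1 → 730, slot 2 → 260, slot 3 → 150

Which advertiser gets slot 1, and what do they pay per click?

Meridian; $3.36 per click

Ranked by bid: $4.03 (Meridian) > $3.36 (Onyx) > $0.98 (Tessera) > $0.42 (Stratus)
Slot 1 goes to the first-ranked bidder, Meridian, who pays the next bid down: $3.36/click.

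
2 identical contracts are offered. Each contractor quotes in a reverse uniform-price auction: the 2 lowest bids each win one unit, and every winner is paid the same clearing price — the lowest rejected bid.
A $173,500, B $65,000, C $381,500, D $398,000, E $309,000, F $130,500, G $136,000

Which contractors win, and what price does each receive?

Bids ranked low→high: 65,000 (B), 130,500 (F), 136,000 (G), 173,500 (A), …
The 2 lowest are B, F.
Clearing price = lowest rejected bid = $136,000.

B, F; each is paid $136,000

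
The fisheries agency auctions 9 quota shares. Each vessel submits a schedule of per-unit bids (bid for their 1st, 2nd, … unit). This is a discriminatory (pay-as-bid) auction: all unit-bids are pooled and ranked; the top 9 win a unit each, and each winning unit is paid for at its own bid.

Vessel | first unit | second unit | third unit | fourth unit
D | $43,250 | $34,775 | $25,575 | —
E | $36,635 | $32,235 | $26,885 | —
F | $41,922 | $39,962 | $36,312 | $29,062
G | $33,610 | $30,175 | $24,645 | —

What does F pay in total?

F pays $118,196

All unit-bids, highest first — top 9: 43,250 (D-1), 41,922 (F-1), 39,962 (F-2), 36,635 (E-1), 36,312 (F-3), 34,775 (D-2), 33,610 (G-1), 32,235 (E-2), 30,175 (G-2)
Next rejected bid: $29,062 (not a price — pay-as-bid).
F's winning unit-bids: 41,922 + 39,962 + 36,312 = $118,196.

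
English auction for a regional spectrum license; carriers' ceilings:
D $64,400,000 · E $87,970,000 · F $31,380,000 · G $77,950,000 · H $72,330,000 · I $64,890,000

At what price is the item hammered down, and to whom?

E wins at $77,950,000

Open ascending-bid auction: the price rises until one bidder remains; the winner pays the price at which the last rival dropped out.
Sorting limits: 87,970,000 (E) > 77,950,000 (G) > 72,330,000 (H) > 64,890,000 (I) > 64,400,000 (D) > 31,380,000 (F)
Bidding ends when G exits at $77,950,000; E takes it.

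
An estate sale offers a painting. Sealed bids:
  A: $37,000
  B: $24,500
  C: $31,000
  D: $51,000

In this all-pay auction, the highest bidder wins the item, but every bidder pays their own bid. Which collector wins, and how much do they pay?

D pays $51,000

Sorting bids: 51,000 (D) > 37,000 (A) > 31,000 (C) > 24,500 (B)
D wins with the top bid; all bids are sunk regardless.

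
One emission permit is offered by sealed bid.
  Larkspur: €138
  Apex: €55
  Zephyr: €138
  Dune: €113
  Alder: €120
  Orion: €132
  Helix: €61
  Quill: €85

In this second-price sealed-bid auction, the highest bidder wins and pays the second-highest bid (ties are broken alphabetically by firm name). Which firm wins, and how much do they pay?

Larkspur pays €138

Bids ranked: 138 (Larkspur) > 138 (Zephyr) > 132 (Orion) > 120 (Alder) > 113 (Dune) > 85 (Quill) > …
Tie at €138 → Larkspur wins by tie-break.
Larkspur wins with the highest bid; price is set by the runner-up at €138.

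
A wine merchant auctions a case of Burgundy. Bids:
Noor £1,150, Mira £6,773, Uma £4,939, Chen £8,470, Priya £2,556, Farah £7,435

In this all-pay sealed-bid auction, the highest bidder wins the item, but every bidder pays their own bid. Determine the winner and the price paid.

Sorting bids: 8,470 (Chen) > 7,435 (Farah) > 6,773 (Mira) > 4,939 (Uma) > 2,556 (Priya) > 1,150 (Noor)
Chen is highest and takes the item; every bidder forfeits their bid.

Chen pays £8,470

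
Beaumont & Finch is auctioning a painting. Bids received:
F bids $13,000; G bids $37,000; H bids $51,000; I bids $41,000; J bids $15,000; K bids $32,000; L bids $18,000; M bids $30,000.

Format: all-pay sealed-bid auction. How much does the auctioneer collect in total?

All-pay sealed-bid auction: the highest bidder wins the item, but every bidder pays their own bid.
Bids ranked: 51,000 (H) > 41,000 (I) > 37,000 (G) > 32,000 (K) > 30,000 (M) > 18,000 (L) > …
H wins with the top bid; all bids are sunk regardless.
Every bidder forfeits their bid regardless of winning.
Revenue = 13,000 + 37,000 + 51,000 + 41,000 + 15,000 + 32,000 + 18,000 + 30,000 = $237,000.

Total revenue: $237,000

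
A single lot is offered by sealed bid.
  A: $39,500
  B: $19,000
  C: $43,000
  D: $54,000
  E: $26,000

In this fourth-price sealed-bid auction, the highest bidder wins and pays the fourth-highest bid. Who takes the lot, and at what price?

Bids in order: 54,000 (D) > 43,000 (C) > 39,500 (A) > 26,000 (E) > 19,000 (B)
D wins; payment is bid #4 in the ranking = $26,000.

D pays $26,000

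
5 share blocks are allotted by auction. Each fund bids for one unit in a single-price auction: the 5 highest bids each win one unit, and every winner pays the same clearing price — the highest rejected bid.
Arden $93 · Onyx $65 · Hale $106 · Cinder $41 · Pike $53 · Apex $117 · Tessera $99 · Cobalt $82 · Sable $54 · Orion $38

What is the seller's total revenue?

Ordering the bids: 117 (Apex), 106 (Hale), 99 (Tessera), 93 (Arden), 82 (Cobalt), 65 (Onyx), 54 (Sable), …
Top 5: Apex, Hale, Tessera, Arden, Cobalt.
First losing bid is Onyx's $65, which sets the uniform price.
Total revenue = 5 × $65 = $325.

Total revenue: $325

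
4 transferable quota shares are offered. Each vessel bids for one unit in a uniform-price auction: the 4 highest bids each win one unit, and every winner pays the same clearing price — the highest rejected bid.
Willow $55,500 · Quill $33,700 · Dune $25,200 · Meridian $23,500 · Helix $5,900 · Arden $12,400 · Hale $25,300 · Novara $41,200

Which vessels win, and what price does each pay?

Sorting: 55,500 (Willow), 41,200 (Novara), 33,700 (Quill), 25,300 (Hale), 25,200 (Dune), 23,500 (Meridian), …
Winners (4 units): Willow, Novara, Quill, Hale.
Highest unsuccessful bid: $25,200 → clearing price.

Willow, Novara, Quill, Hale; each pays $25,200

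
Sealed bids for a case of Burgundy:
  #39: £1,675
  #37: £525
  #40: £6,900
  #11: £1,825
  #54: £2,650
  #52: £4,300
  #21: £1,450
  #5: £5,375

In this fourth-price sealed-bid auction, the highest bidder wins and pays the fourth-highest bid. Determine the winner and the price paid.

Bids in order: 6,900 (#40) > 5,375 (#5) > 4,300 (#52) > 2,650 (#54) > 1,825 (#11) > 1,675 (#39) > …
#40 is highest; pays the fourth-highest bid, £2,650.

#40 pays £2,650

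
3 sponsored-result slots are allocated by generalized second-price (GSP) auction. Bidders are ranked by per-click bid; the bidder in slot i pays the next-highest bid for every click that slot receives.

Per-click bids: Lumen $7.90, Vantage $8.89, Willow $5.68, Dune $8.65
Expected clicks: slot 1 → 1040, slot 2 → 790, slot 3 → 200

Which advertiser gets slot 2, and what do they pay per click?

Dune; $7.90 per click

Per-click bids in order: $8.89 (Vantage) > $8.65 (Dune) > $7.90 (Lumen) > $5.68 (Willow)
Slot 2 goes to the second-ranked bidder, Dune, who pays the next bid down: $7.90/click.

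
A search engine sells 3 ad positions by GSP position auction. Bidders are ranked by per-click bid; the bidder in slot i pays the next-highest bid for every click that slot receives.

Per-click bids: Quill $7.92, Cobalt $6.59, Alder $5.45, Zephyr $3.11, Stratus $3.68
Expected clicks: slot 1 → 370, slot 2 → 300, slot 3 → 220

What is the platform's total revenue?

Total revenue: $4882.90

Per-click bids in order: $7.92 (Quill) > $6.59 (Cobalt) > $5.45 (Alder) > $3.68 (Stratus) > …
Slot 1: Quill pays $6.59 × 370 = $2438.30
Slot 2: Cobalt pays $5.45 × 300 = $1635.00
Slot 3: Alder pays $3.68 × 220 = $809.60
Total = $4882.90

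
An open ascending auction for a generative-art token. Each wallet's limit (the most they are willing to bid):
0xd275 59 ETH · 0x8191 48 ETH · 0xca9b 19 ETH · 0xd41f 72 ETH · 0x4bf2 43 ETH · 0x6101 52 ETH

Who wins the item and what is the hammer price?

0xd41f wins at 59 ETH

Open ascending-bid auction: the price rises until one bidder remains; the winner pays the price at which the last rival dropped out.
Limits ranked: 72 (0xd41f) > 59 (0xd275) > 52 (0x6101) > 48 (0x8191) > 43 (0x4bf2) > 19 (0xca9b)
0xd275 is the last rival to drop out, at 59 ETH; 0xd41f remains and wins at that price.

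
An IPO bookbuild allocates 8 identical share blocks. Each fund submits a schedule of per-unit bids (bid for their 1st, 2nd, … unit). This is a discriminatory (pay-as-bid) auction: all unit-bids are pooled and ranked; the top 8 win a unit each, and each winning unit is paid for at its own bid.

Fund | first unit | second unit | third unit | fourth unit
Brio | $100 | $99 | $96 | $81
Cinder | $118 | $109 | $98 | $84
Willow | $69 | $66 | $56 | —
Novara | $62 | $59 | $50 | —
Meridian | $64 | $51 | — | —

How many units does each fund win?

Brio 4, Cinder 4

Merging the schedules and taking the best 8: 118 (Cinder-1), 109 (Cinder-2), 100 (Brio-1), 99 (Brio-2), 98 (Cinder-3), 96 (Brio-3), 84 (Cinder-4), 81 (Brio-4)
Next rejected bid: $69 (not a price — pay-as-bid).
Allocation: Brio 4, Cinder 4.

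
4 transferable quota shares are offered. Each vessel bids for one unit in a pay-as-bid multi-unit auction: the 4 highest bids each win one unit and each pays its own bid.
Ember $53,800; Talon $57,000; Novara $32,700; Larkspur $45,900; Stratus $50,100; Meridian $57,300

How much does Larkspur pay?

Sorting: 57,300 (Meridian), 57,000 (Talon), 53,800 (Ember), 50,100 (Stratus), 45,900 (Larkspur), 32,700 (Novara)
Top 4: Meridian, Talon, Ember, Stratus.
Larkspur does not win → $0.

Larkspur pays $0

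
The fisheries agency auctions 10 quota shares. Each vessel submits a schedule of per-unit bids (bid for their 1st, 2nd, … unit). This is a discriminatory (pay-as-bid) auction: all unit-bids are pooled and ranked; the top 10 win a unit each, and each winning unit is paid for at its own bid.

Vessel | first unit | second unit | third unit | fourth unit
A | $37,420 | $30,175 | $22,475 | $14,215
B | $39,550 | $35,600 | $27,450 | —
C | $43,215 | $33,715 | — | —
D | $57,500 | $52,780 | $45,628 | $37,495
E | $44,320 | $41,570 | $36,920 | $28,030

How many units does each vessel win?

Pooled unit-bids ranked (top 10): 57,500 (D-1), 52,780 (D-2), 45,628 (D-3), 44,320 (E-1), 43,215 (C-1), 41,570 (E-2), 39,550 (B-1), 37,495 (D-4), 37,420 (A-1), 36,920 (E-3)
Next rejected bid: $35,600 (not a price — pay-as-bid).
Allocation: A 1, B 1, C 1, D 4, E 3.

A 1, B 1, C 1, D 4, E 3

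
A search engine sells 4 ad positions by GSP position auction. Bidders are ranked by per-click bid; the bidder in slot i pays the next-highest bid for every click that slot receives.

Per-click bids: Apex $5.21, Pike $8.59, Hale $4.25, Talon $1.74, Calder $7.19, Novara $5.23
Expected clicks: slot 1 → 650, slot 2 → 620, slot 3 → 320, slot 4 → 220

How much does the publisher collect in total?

Per-click bids in order: $8.59 (Pike) > $7.19 (Calder) > $5.23 (Novara) > $5.21 (Apex) > $4.25 (Hale) > …
Slot 1: Pike pays $7.19 × 650 = $4673.50
Slot 2: Calder pays $5.23 × 620 = $3242.60
Slot 3: Novara pays $5.21 × 320 = $1667.20
Slot 4: Apex pays $4.25 × 220 = $935.00
Total = $10518.30

Total revenue: $10518.30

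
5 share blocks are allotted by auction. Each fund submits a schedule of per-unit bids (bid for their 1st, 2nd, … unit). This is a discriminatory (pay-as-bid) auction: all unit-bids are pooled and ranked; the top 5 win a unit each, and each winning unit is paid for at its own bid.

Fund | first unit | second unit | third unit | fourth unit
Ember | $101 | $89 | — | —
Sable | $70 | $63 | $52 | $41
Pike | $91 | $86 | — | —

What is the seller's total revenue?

Total revenue: $437

All unit-bids, highest first — top 5: 101 (Ember-1), 91 (Pike-1), 89 (Ember-2), 86 (Pike-2), 70 (Sable-1)
Next rejected bid: $63 (not a price — pay-as-bid).
Each winning unit pays its own bid.
Revenue = 101 + 91 + 89 + 86 + 70 = $437.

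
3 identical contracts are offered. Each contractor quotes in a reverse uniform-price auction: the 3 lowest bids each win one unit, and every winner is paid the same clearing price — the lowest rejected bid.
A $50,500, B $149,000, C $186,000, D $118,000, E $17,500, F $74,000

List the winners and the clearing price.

Ordering the bids: 17,500 (E), 50,500 (A), 74,000 (F), 118,000 (D), 149,000 (B), …
The 3 lowest are E, A, F.
Lowest unsuccessful bid: $118,000 → clearing price.

E, A, F; each is paid $118,000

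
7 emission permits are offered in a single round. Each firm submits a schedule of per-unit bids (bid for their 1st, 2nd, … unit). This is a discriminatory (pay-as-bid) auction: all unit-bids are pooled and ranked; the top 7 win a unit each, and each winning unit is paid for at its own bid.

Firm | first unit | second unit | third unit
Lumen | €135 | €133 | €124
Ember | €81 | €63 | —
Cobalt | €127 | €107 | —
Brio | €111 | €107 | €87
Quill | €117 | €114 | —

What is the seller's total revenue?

Merging the schedules and taking the best 7: 135 (Lumen-1), 133 (Lumen-2), 127 (Cobalt-1), 124 (Lumen-3), 117 (Quill-1), 114 (Quill-2), 111 (Brio-1)
Next rejected bid: €107 (not a price — pay-as-bid).
Each winning unit pays its own bid.
Revenue = 135 + 133 + 127 + 124 + 117 + 114 + 111 = €861.

Total revenue: €861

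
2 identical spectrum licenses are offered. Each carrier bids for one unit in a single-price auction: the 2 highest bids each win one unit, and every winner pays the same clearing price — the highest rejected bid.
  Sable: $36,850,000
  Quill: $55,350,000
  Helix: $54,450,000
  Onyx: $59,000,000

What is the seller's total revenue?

Total revenue: $108,900,000

Sorting: 59,000,000 (Onyx), 55,350,000 (Quill), 54,450,000 (Helix), 36,850,000 (Sable)
The 2 highest are Onyx, Quill.
First losing bid is Helix's $54,450,000, which sets the uniform price.
Total revenue = 2 × $54,450,000 = $108,900,000.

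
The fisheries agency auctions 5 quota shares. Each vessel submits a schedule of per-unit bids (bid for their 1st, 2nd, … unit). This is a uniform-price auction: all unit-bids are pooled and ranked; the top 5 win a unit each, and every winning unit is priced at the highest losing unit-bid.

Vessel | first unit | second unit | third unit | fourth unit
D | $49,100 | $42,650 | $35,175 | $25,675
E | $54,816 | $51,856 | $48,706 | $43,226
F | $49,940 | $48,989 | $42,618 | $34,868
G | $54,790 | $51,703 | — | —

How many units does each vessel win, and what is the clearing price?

E 2, F 1, G 2; clearing price $49,100

Pooled unit-bids ranked (top 5): 54,816 (E-1), 54,790 (G-1), 51,856 (E-2), 51,703 (G-2), 49,940 (F-1)
Highest rejected unit-bid = $49,100.
Allocation: E 2, F 1, G 2.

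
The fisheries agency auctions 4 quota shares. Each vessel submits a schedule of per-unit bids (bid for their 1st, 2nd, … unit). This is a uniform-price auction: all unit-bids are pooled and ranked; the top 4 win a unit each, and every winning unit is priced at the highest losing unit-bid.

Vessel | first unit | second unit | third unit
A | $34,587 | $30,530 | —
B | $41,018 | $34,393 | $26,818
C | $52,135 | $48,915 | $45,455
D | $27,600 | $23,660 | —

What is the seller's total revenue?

Total revenue: $138,348

Merging the schedules and taking the best 4: 52,135 (C-1), 48,915 (C-2), 45,455 (C-3), 41,018 (B-1)
The (k+1)-th unit-bid is $34,587.
Allocation: B 1, C 3. Every unit priced at $34,587.
Revenue = 4 × 34,587 = $138,348.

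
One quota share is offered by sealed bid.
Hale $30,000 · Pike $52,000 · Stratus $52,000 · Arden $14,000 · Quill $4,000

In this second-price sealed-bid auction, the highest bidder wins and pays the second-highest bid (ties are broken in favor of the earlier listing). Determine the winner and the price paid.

Pike pays $52,000

Second-price sealed-bid auction: the highest bidder wins and pays the second-highest bid.
Bids in order: 52,000 (Pike) > 52,000 (Stratus) > 30,000 (Hale) > 14,000 (Arden) > 4,000 (Quill)
Pike and Stratus tie at $52,000; tie-break gives it to Pike.
Pike wins with the highest bid; price is set by the runner-up at $52,000.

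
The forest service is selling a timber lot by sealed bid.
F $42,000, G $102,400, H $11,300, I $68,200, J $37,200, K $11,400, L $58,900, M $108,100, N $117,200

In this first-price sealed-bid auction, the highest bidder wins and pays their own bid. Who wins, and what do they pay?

N pays $117,200

First-price sealed-bid auction: the highest bidder wins and pays their own bid.
Sorting bids: 117,200 (N) > 108,100 (M) > 102,400 (G) > 68,200 (I) > 58,900 (L) > 42,000 (F) > …
N is highest → pays own bid, $117,200.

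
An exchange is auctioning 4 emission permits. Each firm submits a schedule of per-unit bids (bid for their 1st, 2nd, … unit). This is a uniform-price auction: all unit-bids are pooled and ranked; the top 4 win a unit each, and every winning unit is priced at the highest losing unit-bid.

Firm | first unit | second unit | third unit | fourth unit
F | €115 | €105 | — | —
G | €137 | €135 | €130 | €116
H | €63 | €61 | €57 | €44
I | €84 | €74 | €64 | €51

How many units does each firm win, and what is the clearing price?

All unit-bids, highest first — top 4: 137 (G-1), 135 (G-2), 130 (G-3), 116 (G-4)
The (k+1)-th unit-bid is €115.
Allocation: G 4.

G 4; clearing price €115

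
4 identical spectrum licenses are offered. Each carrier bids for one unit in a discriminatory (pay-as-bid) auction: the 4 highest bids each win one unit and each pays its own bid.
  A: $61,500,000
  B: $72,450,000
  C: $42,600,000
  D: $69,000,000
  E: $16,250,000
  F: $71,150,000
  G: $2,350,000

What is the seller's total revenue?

Sorting: 72,450,000 (B), 71,150,000 (F), 69,000,000 (D), 61,500,000 (A), 42,600,000 (C), 16,250,000 (E), …
Top 4: B, F, D, A.
Total revenue = 72,450,000 + 71,150,000 + 69,000,000 + 61,500,000 = $274,100,000.

Total revenue: $274,100,000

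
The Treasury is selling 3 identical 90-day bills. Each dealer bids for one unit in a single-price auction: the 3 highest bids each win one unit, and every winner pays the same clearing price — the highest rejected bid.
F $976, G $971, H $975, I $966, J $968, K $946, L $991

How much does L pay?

Ordering the bids: 991 (L), 976 (F), 975 (H), 971 (G), 968 (J), …
The 3 highest are L, F, H.
First losing bid is G's $971, which sets the uniform price.
L wins → pays $971.

L pays $971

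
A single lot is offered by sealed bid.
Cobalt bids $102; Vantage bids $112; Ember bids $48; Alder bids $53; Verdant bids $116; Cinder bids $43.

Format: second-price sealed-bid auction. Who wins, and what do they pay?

Rule: the highest bidder wins and pays the second-highest bid.
Sorting bids: 116 (Verdant) > 112 (Vantage) > 102 (Cobalt) > 53 (Alder) > 48 (Ember) > 43 (Cinder)
Verdant is highest; pays the second-highest bid, $112.

Verdant pays $112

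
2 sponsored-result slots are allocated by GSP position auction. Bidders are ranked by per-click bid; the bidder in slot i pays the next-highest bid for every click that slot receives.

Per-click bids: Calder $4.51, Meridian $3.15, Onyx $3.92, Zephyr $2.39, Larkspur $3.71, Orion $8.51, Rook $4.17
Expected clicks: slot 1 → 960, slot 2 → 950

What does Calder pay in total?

Per-click bids in order: $8.51 (Orion) > $4.51 (Calder) > $4.17 (Rook) > …
Calder holds slot 2 → pays next bid $4.17 × 950 clicks = $3961.50.

Calder pays $3961.50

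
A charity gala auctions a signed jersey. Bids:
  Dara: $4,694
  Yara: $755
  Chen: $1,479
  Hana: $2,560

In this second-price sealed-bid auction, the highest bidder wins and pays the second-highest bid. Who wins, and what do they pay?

Rule: the highest bidder wins and pays the second-highest bid.
Bids ranked: 4,694 (Dara) > 2,560 (Hana) > 1,479 (Chen) > 755 (Yara)
Dara is highest; pays the second-highest bid, $2,560.

Dara pays $2,560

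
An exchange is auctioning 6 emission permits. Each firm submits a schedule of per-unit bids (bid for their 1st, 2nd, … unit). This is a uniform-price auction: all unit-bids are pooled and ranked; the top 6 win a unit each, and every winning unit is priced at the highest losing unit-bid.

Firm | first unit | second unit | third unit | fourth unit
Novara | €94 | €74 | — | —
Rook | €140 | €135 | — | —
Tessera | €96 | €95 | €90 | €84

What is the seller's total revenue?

All unit-bids, highest first — top 6: 140 (Rook-1), 135 (Rook-2), 96 (Tessera-1), 95 (Tessera-2), 94 (Novara-1), 90 (Tessera-3)
Highest rejected unit-bid = €84.
Allocation: Novara 1, Rook 2, Tessera 3. Every unit priced at €84.
Revenue = 6 × 84 = €504.

Total revenue: €504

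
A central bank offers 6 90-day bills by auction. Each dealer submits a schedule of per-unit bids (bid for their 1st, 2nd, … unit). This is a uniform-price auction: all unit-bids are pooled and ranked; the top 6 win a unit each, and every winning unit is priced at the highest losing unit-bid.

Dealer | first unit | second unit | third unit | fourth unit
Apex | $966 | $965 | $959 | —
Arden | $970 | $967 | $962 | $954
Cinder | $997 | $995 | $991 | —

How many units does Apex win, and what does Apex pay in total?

Apex: 1 unit, pays $965

All unit-bids, highest first — top 6: 997 (Cinder-1), 995 (Cinder-2), 991 (Cinder-3), 970 (Arden-1), 967 (Arden-2), 966 (Apex-1)
Highest rejected unit-bid = $965.
Apex wins 1 unit(s) at $965 each.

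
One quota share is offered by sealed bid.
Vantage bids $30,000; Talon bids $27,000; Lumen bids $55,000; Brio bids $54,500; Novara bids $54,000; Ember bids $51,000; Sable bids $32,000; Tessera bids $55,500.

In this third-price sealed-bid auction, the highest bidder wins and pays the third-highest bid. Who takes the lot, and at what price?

Bids in order: 55,500 (Tessera) > 55,000 (Lumen) > 54,500 (Brio) > 54,000 (Novara) > 51,000 (Ember) > 32,000 (Sable) > …
Tessera wins; payment is bid #3 in the ranking = $54,500.

Tessera pays $54,500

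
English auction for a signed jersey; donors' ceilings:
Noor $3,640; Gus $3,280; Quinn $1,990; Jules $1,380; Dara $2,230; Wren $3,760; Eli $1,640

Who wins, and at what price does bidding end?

Sorting limits: 3,760 (Wren) > 3,640 (Noor) > 3,280 (Gus) > 2,230 (Dara) > 1,990 (Quinn) > 1,640 (Eli) > …
Noor is the last rival to drop out, at $3,640; Wren remains and wins at that price.

Wren wins at $3,640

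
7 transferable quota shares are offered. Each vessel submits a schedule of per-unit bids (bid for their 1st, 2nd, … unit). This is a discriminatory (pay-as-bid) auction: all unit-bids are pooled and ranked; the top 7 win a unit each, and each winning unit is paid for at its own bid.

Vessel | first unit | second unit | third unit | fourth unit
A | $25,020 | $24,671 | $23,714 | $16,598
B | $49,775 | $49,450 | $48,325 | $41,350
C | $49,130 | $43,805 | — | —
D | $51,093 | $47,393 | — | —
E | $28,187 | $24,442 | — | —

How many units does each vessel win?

Pooled unit-bids ranked (top 7): 51,093 (D-1), 49,775 (B-1), 49,450 (B-2), 49,130 (C-1), 48,325 (B-3), 47,393 (D-2), 43,805 (C-2)
Next rejected bid: $41,350 (not a price — pay-as-bid).
Allocation: B 3, C 2, D 2.

B 3, C 2, D 2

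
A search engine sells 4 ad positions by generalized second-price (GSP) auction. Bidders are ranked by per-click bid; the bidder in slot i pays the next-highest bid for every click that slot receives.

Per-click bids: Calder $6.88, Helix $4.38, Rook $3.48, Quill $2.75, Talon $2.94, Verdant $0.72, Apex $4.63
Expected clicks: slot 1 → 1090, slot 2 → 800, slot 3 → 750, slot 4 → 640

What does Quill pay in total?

Quill pays $0.00

Ranked by bid: $6.88 (Calder) > $4.63 (Apex) > $4.38 (Helix) > $3.48 (Rook) > $2.94 (Talon) > …
Quill ranks below slot 4 → no slot, pays nothing.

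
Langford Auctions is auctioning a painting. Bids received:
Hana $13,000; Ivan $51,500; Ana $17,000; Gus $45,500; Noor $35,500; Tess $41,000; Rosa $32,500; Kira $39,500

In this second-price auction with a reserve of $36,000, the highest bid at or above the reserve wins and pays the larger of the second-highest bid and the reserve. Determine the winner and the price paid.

Ivan pays $45,500

Sorting bids: 51,500 (Ivan) > 45,500 (Gus) > 41,000 (Tess) > 39,500 (Kira) > 35,500 (Noor) > 32,500 (Rosa) > …
Highest eligible bid: Ivan at $51,500.
max(second-highest $45,500, reserve $36,000) = $45,500; the reserve does not bind.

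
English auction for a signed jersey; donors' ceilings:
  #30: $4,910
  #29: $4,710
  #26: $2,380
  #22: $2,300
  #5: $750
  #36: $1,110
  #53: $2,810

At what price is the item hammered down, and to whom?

Sorting limits: 4,910 (#30) > 4,710 (#29) > 2,810 (#53) > 2,380 (#26) > 2,300 (#22) > 1,110 (#36) > …
#29 is the last rival to drop out, at $4,710; #30 remains and wins at that price.

#30 wins at $4,710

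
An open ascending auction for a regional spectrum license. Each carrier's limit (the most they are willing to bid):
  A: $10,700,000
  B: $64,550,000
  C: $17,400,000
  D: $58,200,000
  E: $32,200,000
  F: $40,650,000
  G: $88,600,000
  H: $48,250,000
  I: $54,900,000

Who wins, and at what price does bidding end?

Limits in order: 88,600,000 (G) > 64,550,000 (B) > 58,200,000 (D) > 54,900,000 (I) > 48,250,000 (H) > 40,650,000 (F) > …
Bidding ends when B exits at $64,550,000; G takes it.

G wins at $64,550,000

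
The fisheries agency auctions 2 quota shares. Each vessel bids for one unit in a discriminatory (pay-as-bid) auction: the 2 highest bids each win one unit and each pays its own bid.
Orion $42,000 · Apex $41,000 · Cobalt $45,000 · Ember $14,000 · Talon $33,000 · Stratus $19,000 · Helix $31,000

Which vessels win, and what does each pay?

Cobalt $45,000, Orion $42,000

Ordering the bids: 45,000 (Cobalt), 42,000 (Orion), 41,000 (Apex), 33,000 (Talon), …
Top 2: Cobalt, Orion.
Each winner pays its own bid: Cobalt $45,000, Orion $42,000.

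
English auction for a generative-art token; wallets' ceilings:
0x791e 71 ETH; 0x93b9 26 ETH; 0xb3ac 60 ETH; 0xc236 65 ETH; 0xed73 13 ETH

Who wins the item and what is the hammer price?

Limits ranked: 71 (0x791e) > 65 (0xc236) > 60 (0xb3ac) > 26 (0x93b9) > 13 (0xed73)
0xc236 is the last rival to drop out, at 65 ETH; 0x791e remains and wins at that price.

0x791e wins at 65 ETH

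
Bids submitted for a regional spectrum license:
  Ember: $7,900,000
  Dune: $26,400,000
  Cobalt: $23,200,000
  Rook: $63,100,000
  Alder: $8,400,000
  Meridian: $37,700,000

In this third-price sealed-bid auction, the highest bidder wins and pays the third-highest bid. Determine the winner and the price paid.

Sorting bids: 63,100,000 (Rook) > 37,700,000 (Meridian) > 26,400,000 (Dune) > 23,200,000 (Cobalt) > 8,400,000 (Alder) > 7,900,000 (Ember)
Rook wins; payment is bid #3 in the ranking = $26,400,000.

Rook pays $26,400,000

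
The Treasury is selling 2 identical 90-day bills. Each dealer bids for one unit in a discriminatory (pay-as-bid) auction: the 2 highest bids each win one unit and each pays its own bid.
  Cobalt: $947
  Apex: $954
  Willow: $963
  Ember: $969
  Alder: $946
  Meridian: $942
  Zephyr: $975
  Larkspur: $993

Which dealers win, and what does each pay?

Sorting: 993 (Larkspur), 975 (Zephyr), 969 (Ember), 963 (Willow), …
The 2 highest are Larkspur, Zephyr.
Each winner pays its own bid: Larkspur $993, Zephyr $975.

Larkspur $993, Zephyr $975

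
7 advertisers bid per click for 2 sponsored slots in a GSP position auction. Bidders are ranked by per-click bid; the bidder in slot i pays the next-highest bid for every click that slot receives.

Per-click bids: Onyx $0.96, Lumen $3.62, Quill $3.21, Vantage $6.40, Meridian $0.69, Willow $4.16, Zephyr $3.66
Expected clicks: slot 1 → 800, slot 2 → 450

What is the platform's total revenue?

Total revenue: $4975.00

Per-click bids in order: $6.40 (Vantage) > $4.16 (Willow) > $3.66 (Zephyr) > …
Slot 1: Vantage pays $4.16 × 800 = $3328.00
Slot 2: Willow pays $3.66 × 450 = $1647.00
Total = $4975.00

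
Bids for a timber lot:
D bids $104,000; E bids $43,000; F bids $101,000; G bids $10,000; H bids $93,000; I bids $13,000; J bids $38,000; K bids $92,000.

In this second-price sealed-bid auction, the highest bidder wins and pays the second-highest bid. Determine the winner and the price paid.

Bids ranked: 104,000 (D) > 101,000 (F) > 93,000 (H) > 92,000 (K) > 43,000 (E) > 38,000 (J) > …
Second-price: D pays F's bid of $101,000.

D pays $101,000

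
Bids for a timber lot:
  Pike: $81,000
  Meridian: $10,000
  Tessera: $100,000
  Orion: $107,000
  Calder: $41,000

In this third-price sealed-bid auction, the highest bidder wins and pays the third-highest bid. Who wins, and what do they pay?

Orion pays $81,000

Third-price sealed-bid auction: the highest bidder wins and pays the third-highest bid.
Sorting bids: 107,000 (Orion) > 100,000 (Tessera) > 81,000 (Pike) > 41,000 (Calder) > 10,000 (Meridian)
Orion wins; payment is bid #3 in the ranking = $81,000.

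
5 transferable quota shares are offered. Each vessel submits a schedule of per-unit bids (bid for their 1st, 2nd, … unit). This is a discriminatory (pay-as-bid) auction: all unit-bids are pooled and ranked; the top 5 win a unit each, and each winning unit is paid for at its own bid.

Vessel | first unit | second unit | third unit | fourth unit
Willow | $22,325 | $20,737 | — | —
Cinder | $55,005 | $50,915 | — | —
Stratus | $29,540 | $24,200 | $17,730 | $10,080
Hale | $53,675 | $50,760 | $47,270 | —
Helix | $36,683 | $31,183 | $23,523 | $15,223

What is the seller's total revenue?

All unit-bids, highest first — top 5: 55,005 (Cinder-1), 53,675 (Hale-1), 50,915 (Cinder-2), 50,760 (Hale-2), 47,270 (Hale-3)
Next rejected bid: $36,683 (not a price — pay-as-bid).
Each winning unit pays its own bid.
Revenue = 55,005 + 53,675 + 50,915 + 50,760 + 47,270 = $257,625.

Total revenue: $257,625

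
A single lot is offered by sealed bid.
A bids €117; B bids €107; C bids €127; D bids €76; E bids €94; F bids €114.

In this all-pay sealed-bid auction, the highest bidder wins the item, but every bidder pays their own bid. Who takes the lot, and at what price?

Bids ranked: 127 (C) > 117 (A) > 114 (F) > 107 (B) > 94 (E) > 76 (D)
C wins with the top bid; all bids are sunk regardless.

C pays €127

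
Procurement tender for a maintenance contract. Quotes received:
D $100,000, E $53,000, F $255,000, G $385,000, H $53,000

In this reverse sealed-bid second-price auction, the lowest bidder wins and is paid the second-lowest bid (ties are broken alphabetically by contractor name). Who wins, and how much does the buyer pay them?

E is paid $53,000

Bids in order: 53,000 (E) < 53,000 (H) < 100,000 (D) < 255,000 (F) < 385,000 (G)
E and H tie at $53,000; tie-break gives it to E.
E is lowest; is paid the second-lowest bid, $53,000.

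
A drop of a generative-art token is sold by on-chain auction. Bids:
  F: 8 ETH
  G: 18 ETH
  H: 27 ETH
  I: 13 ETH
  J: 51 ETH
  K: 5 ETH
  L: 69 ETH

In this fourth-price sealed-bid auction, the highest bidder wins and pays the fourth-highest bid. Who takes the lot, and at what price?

Rule: the highest bidder wins and pays the fourth-highest bid.
Sorting bids: 69 (L) > 51 (J) > 27 (H) > 18 (G) > 13 (I) > 8 (F) > …
L is highest; pays the fourth-highest bid, 18 ETH.

L pays 18 ETH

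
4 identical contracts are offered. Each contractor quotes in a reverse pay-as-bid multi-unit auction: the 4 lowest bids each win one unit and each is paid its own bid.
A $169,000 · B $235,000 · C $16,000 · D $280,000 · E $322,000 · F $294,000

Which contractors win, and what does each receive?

C $16,000, A $169,000, B $235,000, D $280,000

Ordering the bids: 16,000 (C), 169,000 (A), 235,000 (B), 280,000 (D), 294,000 (F), 322,000 (E)
The 4 lowest are C, A, B, D.
Each winner is paid its own bid: C $16,000, A $169,000, B $235,000, D $280,000.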